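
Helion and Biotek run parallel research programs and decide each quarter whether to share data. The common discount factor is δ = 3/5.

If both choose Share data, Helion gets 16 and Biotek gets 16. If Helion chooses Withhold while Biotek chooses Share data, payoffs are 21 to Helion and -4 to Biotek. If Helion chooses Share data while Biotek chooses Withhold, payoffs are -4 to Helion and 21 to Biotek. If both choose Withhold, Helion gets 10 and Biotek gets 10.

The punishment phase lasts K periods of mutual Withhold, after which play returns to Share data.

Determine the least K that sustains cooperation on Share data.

2

Need Σ_{k=1}^{K} δ^k ≥ (21−16)/(16−10) = 0.8333 at δ = 3/5.
At K = 1 the sum is 0.6000 < 0.8333; at K = 2 it is 0.9600 ≥ 0.8333.
So the minimum punishment length is K = 2.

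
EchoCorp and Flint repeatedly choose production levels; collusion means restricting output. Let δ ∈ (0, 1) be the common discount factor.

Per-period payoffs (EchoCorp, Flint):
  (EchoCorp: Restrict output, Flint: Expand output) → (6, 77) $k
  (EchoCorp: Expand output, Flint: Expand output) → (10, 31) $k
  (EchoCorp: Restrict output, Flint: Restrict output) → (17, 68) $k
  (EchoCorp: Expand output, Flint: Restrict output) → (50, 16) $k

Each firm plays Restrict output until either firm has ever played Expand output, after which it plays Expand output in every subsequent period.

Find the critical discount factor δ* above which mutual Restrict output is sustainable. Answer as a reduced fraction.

EchoCorp: cooperation gives 17 each period; deviation gives 50 once then 10 forever.
  17/(1−δ) ≥ 50 + 10δ/(1−δ) ⇒ δ ≥ 33/40.
Flint: cooperation gives 68 each period; deviation gives 77 once then 31 forever.
  δ ≥ 9/46.
Both must hold, so the binding constraint is EchoCorp's: δ ≥ 33/40.

33/40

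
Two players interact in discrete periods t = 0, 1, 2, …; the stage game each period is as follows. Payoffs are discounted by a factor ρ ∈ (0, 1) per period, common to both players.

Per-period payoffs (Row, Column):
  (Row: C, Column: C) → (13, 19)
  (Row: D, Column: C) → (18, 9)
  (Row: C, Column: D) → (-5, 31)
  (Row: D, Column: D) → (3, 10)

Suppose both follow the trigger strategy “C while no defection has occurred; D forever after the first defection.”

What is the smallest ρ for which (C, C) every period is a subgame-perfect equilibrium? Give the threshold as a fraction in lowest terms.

For Row: deviation gain 18−13 = 5, per-period punishment loss 13−3 = 10. IC gives ρ ≥ 5/15 = 1/3.
For Column: gain 12, loss 9 per period, so ρ ≥ 12/21 = 4/7.
The tighter constraint is Column's, so cooperation needs ρ ≥ 4/7.

4/7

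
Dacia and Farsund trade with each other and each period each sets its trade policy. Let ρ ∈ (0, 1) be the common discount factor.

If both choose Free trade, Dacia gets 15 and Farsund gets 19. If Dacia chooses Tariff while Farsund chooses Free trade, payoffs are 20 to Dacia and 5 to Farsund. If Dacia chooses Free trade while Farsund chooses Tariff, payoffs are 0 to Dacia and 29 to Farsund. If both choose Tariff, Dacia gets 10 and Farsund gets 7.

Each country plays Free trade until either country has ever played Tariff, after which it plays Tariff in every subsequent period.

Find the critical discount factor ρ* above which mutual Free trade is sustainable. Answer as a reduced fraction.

1/2

For Dacia: deviation gain 20−15 = 5, per-period punishment loss 15−10 = 5. IC gives ρ ≥ 5/10 = 1/2.
For Farsund: gain 10, loss 12 per period, so ρ ≥ 10/22 = 5/11.
The tighter constraint is Dacia's, so cooperation needs ρ ≥ 1/2.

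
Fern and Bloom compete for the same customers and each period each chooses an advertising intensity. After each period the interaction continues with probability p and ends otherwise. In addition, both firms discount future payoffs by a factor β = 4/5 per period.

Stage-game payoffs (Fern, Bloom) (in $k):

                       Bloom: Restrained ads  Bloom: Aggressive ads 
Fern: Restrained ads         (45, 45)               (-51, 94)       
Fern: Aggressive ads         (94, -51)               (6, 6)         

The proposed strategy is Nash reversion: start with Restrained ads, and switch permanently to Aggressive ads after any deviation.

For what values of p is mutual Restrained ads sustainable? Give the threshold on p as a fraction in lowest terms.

Expected continuation weight on next period's payoff is β·p = 4/5·p, which plays the role of the discount factor.
Cooperation requires 4/5·p ≥ (94−45)/(94−6) = 49/88, hence p ≥ 245/352.

245/352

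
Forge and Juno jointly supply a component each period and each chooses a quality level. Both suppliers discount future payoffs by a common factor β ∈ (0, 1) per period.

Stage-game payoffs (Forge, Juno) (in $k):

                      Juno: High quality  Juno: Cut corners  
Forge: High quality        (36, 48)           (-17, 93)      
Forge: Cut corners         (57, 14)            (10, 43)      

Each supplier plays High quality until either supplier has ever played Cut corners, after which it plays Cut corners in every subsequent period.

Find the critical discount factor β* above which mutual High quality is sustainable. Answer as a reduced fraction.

9/10

Forge: cooperation gives 36 each period; deviation gives 57 once then 10 forever.
  36/(1−β) ≥ 57 + 10β/(1−β) ⇒ β ≥ 21/47.
Juno: cooperation gives 48 each period; deviation gives 93 once then 43 forever.
  β ≥ 45/50 = 9/10.
Both must hold, so the binding constraint is Juno's: β ≥ 9/10.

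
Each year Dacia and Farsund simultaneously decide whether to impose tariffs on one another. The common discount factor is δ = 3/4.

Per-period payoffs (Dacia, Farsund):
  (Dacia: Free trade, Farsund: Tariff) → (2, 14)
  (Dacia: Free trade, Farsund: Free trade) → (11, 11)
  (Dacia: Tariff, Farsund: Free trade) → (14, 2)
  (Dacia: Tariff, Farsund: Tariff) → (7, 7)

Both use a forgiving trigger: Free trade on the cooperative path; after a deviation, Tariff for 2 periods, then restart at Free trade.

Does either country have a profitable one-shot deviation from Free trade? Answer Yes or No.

IC: δ+…+δ^2 ≥ (14−11)/(11−7) = 3/4.
At δ = 3/4: partial sum = 1.3125 ≥ 0.7500. Cooperation sustainable.

No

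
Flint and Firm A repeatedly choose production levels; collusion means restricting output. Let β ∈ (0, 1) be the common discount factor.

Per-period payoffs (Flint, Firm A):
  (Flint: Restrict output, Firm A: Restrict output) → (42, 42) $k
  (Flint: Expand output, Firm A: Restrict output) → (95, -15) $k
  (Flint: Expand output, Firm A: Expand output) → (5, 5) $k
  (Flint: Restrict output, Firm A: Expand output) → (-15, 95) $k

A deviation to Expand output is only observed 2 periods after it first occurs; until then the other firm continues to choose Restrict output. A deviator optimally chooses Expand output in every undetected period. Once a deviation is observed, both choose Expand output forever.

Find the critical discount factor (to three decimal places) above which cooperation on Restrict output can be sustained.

A deviator earns 95 for 2 periods, then 5 forever; cooperating earns 42 forever. Multiplying the IC by (1−β):
42 ≥ 95(1−β^2) + 5β^2, so 90·β^2 ≥ 53 and β^2 ≥ 53/90.
β ≥ (53/90)^(1/2) ≈ 0.767.

0.767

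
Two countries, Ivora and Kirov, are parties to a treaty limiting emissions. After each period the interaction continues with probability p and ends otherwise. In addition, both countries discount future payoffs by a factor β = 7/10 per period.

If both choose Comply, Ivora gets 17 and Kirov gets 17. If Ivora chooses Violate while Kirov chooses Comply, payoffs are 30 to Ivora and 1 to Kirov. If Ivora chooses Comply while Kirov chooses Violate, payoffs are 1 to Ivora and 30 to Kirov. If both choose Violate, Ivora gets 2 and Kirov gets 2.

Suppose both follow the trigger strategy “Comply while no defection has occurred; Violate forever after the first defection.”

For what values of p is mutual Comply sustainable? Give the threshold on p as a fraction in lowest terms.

65/98

With continuation probability p and discount β, the effective per-period discount factor is βp.
Grim-trigger IC: βp ≥ (30−17)/(30−2) = 13/28.
So p ≥ (13/28)/(7/10) = 65/98.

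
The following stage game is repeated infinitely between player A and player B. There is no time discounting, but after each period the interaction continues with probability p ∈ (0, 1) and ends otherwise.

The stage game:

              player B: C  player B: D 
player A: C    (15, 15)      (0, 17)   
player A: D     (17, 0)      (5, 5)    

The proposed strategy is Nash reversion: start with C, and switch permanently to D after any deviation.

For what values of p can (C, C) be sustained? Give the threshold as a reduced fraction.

Expected cooperation value is 15 + p·15 + p²·15 + … = 15/(1−p); deviation gives 17 + p·5/(1−p).
15 ≥ 17(1−p) + 5p ⇒ 12p ≥ 2 ⇒ p ≥ 2/12 = 1/6.

1/6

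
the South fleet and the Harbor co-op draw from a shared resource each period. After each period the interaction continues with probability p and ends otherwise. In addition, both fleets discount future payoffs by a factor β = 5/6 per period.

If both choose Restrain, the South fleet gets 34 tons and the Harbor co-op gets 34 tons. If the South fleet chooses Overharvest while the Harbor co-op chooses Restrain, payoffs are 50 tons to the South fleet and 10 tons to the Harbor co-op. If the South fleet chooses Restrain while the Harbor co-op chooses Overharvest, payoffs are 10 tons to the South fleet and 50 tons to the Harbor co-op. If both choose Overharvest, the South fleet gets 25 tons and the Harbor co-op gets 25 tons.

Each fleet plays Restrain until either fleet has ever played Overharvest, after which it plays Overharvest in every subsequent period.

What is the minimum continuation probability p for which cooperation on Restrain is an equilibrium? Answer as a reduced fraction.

Expected continuation weight on next period's payoff is β·p = 5/6·p, which plays the role of the discount factor.
Cooperation requires 5/6·p ≥ (50−34)/(50−25) = 16/25, hence p ≥ 96/125.

96/125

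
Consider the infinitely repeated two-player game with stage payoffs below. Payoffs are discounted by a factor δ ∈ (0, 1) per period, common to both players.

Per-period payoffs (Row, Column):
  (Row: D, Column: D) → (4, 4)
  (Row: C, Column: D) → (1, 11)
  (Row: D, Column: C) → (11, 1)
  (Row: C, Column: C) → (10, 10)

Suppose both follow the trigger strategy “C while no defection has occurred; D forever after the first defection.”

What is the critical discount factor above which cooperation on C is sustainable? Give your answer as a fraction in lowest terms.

1/7

Under grim trigger the critical discount factor is (T−C)/(T−P) with T = 11, C = 10, P = 4.
δ* = (11−10)/(11−4) = 1/7.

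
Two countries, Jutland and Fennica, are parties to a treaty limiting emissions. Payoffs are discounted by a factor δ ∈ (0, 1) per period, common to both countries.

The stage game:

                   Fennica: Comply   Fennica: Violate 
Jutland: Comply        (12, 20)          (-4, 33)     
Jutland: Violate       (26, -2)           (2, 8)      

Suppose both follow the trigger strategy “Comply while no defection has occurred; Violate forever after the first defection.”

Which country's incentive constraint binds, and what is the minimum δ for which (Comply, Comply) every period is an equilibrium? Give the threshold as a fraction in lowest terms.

Jutland; δ ≥ 7/12

Jutland's threshold: (26−12)/(26−2) = 7/12.
Fennica's threshold: (33−20)/(33−8) = 13/25.
7/12 > 13/25, so Jutland binds and δ* = 7/12.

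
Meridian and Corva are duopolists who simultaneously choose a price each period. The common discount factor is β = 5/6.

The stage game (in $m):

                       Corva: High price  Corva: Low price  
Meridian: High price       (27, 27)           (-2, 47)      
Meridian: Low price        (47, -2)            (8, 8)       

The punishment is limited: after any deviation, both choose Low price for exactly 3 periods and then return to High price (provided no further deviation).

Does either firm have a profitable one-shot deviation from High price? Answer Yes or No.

A one-shot deviation gives 47 now, then 8 for 3 periods, then back to 27.
Gain from deviating: (47−27) today; loss: (27−8) in each of the next 3 periods.
No-deviation condition: (27−8)(β+…+β^3) ≥ 47−27, i.e. β+…+β^3 ≥ 20/19.
At β = 5/6: β+…+β^3 = 2.1065 ≥ 1.0526.
So cooperation is sustainable.

No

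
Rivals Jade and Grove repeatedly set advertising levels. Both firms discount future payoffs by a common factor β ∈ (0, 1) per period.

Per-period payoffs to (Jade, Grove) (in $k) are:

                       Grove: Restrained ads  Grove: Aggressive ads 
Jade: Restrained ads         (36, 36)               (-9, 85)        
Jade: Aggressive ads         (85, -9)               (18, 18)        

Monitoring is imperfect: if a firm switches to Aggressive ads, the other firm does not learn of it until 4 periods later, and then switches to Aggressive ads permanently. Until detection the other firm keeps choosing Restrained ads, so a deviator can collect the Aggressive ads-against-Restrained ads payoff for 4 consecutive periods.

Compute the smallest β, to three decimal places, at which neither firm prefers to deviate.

Deviating for the 4 undetected periods gains 85−36 = 49 per period over cooperation, then loses 36−18 = 18 per period forever once punishment starts.
Gain: 49(1 + β + … + β^3); loss: 18·β^4/(1−β).
No profitable deviation ⇔ 49(1−β^4) ≤ 18·β^4, i.e. β^4 ≥ 49/(49+18) = 49/67.
Hence β ≥ (49/67)^(1/4) ≈ 0.925.

0.925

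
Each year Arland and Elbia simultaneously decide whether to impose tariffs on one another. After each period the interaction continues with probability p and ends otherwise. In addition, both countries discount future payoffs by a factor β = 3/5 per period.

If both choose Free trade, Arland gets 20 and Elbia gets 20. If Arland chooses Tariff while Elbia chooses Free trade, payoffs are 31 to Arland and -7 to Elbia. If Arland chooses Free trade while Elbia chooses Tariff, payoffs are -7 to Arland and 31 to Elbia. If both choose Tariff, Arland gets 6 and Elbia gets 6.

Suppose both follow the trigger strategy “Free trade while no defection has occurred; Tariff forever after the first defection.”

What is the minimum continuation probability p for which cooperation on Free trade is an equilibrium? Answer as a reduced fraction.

11/15

Expected continuation weight on next period's payoff is β·p = 3/5·p, which plays the role of the discount factor.
Cooperation requires 3/5·p ≥ (31−20)/(31−6) = 11/25, hence p ≥ 11/15.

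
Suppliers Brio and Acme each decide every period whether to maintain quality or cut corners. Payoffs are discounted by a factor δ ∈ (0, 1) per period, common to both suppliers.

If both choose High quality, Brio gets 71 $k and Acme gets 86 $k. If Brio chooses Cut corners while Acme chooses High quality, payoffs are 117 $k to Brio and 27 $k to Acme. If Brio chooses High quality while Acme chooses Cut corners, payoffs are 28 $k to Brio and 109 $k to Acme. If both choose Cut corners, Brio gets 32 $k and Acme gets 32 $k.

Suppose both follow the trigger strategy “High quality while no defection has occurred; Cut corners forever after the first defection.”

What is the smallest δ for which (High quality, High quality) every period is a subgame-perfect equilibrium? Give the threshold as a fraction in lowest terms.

Brio: cooperation gives 71 each period; deviation gives 117 once then 32 forever.
  71/(1−δ) ≥ 117 + 32δ/(1−δ) ⇒ δ ≥ 46/85.
Acme: cooperation gives 86 each period; deviation gives 109 once then 32 forever.
  δ ≥ 23/77.
Both must hold, so the binding constraint is Brio's: δ ≥ 46/85.

46/85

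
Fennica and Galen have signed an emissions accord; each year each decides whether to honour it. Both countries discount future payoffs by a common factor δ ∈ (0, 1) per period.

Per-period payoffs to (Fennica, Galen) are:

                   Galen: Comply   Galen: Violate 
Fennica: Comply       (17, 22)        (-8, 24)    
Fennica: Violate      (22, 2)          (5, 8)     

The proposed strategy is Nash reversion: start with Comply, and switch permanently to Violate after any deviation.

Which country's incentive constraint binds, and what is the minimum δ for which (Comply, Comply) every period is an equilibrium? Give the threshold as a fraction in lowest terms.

Fennica's threshold: (22−17)/(22−5) = 5/17.
Galen's threshold: (24−22)/(24−8) = 1/8.
5/17 > 1/8, so Fennica binds and δ* = 5/17.

Fennica; δ ≥ 5/17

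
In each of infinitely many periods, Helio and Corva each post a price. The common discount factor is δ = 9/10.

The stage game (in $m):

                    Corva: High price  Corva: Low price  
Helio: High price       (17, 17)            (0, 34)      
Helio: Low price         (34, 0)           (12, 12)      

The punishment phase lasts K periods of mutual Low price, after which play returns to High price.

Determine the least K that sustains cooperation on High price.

IC: δ(1−δ^K)/(1−δ) ≥ (34−17)/(17−12) = 17/5.
With δ = 9/10: need 1 − δ^K ≥ 17/5·(1−9/10)/(9/10), i.e. δ^K ≤ 0.6222.
Since (9/10)^4 = 0.6561 and (9/10)^5 = 0.5905, the smallest such K is 5.

5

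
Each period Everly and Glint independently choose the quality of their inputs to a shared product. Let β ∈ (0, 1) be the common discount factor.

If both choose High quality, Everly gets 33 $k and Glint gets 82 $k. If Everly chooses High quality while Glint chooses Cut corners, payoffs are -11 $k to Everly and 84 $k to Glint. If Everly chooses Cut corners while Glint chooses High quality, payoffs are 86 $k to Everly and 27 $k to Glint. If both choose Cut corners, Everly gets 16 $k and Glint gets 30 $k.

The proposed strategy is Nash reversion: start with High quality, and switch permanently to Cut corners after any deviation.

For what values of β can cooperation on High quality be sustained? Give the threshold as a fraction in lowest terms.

53/70

Everly's threshold: (86−33)/(86−16) = 53/70.
Glint's threshold: (84−82)/(84−30) = 1/27.
53/70 > 1/27, so Everly binds and β* = 53/70.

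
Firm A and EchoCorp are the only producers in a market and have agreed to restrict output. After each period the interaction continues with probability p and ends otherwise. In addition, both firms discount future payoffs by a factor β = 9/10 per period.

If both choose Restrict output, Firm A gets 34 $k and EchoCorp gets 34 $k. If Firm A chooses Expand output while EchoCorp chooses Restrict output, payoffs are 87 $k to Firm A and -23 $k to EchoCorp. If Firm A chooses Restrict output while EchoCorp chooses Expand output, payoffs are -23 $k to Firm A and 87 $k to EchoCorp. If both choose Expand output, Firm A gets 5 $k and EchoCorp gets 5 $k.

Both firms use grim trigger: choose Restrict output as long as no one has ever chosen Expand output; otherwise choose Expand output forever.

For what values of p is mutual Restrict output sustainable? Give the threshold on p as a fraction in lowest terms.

265/369

Expected continuation weight on next period's payoff is β·p = 9/10·p, which plays the role of the discount factor.
Cooperation requires 9/10·p ≥ (87−34)/(87−5) = 53/82, hence p ≥ 265/369.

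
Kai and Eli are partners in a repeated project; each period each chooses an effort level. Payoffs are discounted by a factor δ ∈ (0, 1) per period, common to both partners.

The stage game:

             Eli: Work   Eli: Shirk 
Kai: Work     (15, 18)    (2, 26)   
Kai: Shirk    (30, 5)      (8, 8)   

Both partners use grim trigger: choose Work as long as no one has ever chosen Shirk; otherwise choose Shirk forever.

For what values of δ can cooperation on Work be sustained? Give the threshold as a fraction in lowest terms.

Kai: cooperation gives 15 each period; deviation gives 30 once then 8 forever.
  15/(1−δ) ≥ 30 + 8δ/(1−δ) ⇒ δ ≥ 15/22.
Eli: cooperation gives 18 each period; deviation gives 26 once then 8 forever.
  δ ≥ 8/18 = 4/9.
Both must hold, so the binding constraint is Kai's: δ ≥ 15/22.

15/22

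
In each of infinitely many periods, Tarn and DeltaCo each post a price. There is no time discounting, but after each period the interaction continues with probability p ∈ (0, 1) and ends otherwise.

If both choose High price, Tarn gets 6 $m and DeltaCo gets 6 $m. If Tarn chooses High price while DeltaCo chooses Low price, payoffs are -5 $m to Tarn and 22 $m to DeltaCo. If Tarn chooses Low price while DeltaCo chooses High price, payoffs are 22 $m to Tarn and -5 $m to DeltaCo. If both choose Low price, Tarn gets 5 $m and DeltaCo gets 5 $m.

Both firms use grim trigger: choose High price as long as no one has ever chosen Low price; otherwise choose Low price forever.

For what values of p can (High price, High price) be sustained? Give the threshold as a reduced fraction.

16/17

With no time discounting, the continuation probability p plays the role of the discount factor.
Grim-trigger IC: 6/(1−p) ≥ 22 + 5p/(1−p) ⇒ p ≥ (22−6)/(22−5) = 16/17.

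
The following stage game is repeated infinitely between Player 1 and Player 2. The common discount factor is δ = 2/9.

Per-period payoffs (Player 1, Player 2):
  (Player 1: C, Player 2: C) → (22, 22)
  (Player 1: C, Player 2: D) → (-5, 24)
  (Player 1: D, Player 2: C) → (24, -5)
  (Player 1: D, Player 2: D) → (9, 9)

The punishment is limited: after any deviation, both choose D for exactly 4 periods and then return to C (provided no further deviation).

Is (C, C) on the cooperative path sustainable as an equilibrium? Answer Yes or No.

A one-shot deviation gives 24 now, then 9 for 4 periods, then back to 22.
Gain from deviating: (24−22) today; loss: (22−9) in each of the next 4 periods.
No-deviation condition: (22−9)(δ+…+δ^4) ≥ 24−22, i.e. δ+…+δ^4 ≥ 2/13.
At δ = 2/9: δ+…+δ^4 = 0.2850 ≥ 0.1538.
So cooperation is sustainable.

Yes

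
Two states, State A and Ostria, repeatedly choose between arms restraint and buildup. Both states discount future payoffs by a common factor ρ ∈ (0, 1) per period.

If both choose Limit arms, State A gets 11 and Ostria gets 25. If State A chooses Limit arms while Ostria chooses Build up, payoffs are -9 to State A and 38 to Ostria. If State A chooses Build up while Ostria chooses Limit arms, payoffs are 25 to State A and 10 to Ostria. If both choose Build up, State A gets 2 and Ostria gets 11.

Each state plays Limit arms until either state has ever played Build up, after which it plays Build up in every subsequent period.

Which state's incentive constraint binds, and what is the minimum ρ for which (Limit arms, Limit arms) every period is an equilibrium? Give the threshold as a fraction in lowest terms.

State A; ρ ≥ 14/23

State A's threshold: (25−11)/(25−2) = 14/23.
Ostria's threshold: (38−25)/(38−11) = 13/27.
14/23 > 13/27, so State A binds and ρ* = 14/23.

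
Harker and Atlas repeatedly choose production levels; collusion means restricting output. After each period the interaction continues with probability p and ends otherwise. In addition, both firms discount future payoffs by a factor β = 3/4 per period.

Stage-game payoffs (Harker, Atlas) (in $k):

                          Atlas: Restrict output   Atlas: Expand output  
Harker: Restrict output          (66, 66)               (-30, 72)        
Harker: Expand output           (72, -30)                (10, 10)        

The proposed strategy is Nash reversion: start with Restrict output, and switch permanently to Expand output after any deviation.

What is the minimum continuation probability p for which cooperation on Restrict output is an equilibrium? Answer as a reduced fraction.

4/31

Expected continuation weight on next period's payoff is β·p = 3/4·p, which plays the role of the discount factor.
Cooperation requires 3/4·p ≥ (72−66)/(72−10) = 3/31, hence p ≥ 4/31.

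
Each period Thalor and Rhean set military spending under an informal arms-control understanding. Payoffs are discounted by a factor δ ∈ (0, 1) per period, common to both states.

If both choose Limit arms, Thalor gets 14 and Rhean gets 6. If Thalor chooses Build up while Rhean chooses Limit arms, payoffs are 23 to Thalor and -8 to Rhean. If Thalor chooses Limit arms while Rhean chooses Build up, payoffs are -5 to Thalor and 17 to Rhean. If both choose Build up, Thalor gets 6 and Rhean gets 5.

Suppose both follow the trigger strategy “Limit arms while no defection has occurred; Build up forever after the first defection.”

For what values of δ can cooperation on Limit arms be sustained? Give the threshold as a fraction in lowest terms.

11/12

Thalor's threshold: (23−14)/(23−6) = 9/17.
Rhean's threshold: (17−6)/(17−5) = 11/12.
9/17 < 11/12, so Rhean binds and δ* = 11/12.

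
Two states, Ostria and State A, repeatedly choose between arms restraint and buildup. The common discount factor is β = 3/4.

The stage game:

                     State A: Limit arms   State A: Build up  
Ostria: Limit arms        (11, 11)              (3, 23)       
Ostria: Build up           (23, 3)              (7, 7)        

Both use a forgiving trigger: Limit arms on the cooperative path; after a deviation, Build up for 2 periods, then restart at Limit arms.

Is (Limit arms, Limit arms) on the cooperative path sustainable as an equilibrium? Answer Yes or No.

No

Comparing payoff streams over the 3 periods until play realigns: cooperate → 11(1+β+…+β^2); deviate → 23 + 7(β+…+β^2).
Cooperation is sustained iff (11−7)(β+…+β^2) ≥ 23−11.
β+…+β^2 = 3/4·(1−(3/4)^2)/(1−3/4) = 1.3125, and (23−11)/(11−7) = 3.0000.
1.3125 < 3.0000, so cooperation is not sustainable.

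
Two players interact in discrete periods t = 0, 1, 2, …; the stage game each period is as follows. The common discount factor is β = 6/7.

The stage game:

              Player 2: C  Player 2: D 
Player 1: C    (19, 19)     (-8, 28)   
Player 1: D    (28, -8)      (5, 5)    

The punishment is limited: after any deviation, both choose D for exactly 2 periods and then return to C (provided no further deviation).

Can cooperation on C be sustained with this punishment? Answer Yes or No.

A one-shot deviation gives 28 now, then 5 for 2 periods, then back to 19.
Gain from deviating: (28−19) today; loss: (19−5) in each of the next 2 periods.
No-deviation condition: (19−5)(β+…+β^2) ≥ 28−19, i.e. β+…+β^2 ≥ 9/14.
At β = 6/7: β+…+β^2 = 1.5918 ≥ 0.6429.
So cooperation is sustainable.

Yes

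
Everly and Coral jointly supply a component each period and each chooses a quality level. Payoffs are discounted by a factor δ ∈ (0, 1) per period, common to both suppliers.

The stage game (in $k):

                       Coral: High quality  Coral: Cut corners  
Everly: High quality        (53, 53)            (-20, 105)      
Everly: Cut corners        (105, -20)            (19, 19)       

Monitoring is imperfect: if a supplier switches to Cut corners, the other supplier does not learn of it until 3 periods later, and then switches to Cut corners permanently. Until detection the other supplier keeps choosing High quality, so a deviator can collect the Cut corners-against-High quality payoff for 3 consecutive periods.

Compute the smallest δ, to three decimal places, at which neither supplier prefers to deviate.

0.846

The best deviation is to choose Cut corners for all 3 undetected periods, earning 105 each, then 19 forever once detected.
Deviation value: 105(1−δ^3)/(1−δ) + 19δ^3/(1−δ); cooperation value: 53/(1−δ).
IC: 53 ≥ 105(1−δ^3) + 19δ^3 = 105 − 86δ^3.
So δ^3 ≥ 52/86 = 26/43, giving δ ≥ (26/43)^(1/3) ≈ 0.846.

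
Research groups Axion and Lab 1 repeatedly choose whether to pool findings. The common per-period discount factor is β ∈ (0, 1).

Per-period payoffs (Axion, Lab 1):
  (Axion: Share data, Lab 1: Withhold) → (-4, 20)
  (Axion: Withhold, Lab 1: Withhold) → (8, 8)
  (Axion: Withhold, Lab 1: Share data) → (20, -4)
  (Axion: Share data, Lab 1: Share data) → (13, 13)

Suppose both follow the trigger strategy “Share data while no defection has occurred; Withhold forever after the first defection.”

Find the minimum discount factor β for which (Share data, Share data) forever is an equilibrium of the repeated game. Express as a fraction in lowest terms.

7/12

One-period gain from deviating is 20 − 13 = 7. The loss is 13 − 8 = 5 in every subsequent period, with present value 5·β/(1−β).
Deviation is unprofitable when 5·β/(1−β) ≥ 7, i.e. β/(1−β) ≥ 7/5.
Equivalently β ≥ 7/(7+5) = 7/12.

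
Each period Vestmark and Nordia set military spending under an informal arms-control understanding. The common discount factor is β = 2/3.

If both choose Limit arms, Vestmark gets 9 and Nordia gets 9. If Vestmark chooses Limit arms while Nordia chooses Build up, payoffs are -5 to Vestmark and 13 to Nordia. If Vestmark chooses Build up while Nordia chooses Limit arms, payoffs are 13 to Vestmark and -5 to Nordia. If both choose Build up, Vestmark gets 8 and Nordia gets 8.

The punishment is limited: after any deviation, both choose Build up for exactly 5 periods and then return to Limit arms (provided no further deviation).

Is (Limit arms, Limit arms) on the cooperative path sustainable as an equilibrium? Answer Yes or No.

No

Comparing payoff streams over the 6 periods until play realigns: cooperate → 9(1+β+…+β^5); deviate → 13 + 8(β+…+β^5).
Cooperation is sustained iff (9−8)(β+…+β^5) ≥ 13−9.
β+…+β^5 = 2/3·(1−(2/3)^5)/(1−2/3) = 1.7366, and (13−9)/(9−8) = 4.0000.
1.7366 < 4.0000, so cooperation is not sustainable.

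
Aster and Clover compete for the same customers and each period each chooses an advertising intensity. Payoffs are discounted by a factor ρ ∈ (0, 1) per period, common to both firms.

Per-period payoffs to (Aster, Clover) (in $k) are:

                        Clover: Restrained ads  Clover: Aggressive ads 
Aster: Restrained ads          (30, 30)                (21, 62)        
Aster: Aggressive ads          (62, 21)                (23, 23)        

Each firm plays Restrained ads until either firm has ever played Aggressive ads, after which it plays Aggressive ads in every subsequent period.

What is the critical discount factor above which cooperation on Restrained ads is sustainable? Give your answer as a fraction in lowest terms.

32/39

Cooperation forever yields 30 each period: 30/(1−ρ).
Deviating yields 62 once, then 23 forever: 62 + 23ρ/(1−ρ).
No profitable deviation requires 30/(1−ρ) ≥ 62 + 23ρ/(1−ρ).
Multiplying by (1−ρ): 30 ≥ 62(1−ρ) + 23ρ = 62 − 39ρ.
So 39ρ ≥ 32, i.e. ρ ≥ 32/39.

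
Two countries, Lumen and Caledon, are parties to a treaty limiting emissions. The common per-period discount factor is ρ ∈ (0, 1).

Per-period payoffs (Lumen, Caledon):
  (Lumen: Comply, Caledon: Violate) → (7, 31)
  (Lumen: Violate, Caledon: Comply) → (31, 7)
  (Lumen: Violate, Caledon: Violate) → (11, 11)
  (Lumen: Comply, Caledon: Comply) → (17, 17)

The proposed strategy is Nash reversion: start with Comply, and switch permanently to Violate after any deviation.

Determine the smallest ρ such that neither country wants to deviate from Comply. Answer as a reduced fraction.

17/(1−ρ) ≥ 31 + 11ρ/(1−ρ)
17 ≥ 31 − 20ρ
ρ ≥ 14/20 = 7/10.

7/10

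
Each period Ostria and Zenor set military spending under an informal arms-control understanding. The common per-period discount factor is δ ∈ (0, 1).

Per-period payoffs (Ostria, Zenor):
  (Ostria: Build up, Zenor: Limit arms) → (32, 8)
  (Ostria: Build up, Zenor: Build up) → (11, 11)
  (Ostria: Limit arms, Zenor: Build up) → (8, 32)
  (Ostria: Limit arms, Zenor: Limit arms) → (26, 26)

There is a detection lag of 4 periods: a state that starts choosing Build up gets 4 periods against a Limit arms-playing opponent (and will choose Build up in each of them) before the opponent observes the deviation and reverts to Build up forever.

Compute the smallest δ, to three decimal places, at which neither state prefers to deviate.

Deviating for the 4 undetected periods gains 32−26 = 6 per period over cooperation, then loses 26−11 = 15 per period forever once punishment starts.
Gain: 6(1 + δ + … + δ^3); loss: 15·δ^4/(1−δ).
No profitable deviation ⇔ 6(1−δ^4) ≤ 15·δ^4, i.e. δ^4 ≥ 6/(6+15) = 2/7.
Hence δ ≥ (2/7)^(1/4) ≈ 0.731.

0.731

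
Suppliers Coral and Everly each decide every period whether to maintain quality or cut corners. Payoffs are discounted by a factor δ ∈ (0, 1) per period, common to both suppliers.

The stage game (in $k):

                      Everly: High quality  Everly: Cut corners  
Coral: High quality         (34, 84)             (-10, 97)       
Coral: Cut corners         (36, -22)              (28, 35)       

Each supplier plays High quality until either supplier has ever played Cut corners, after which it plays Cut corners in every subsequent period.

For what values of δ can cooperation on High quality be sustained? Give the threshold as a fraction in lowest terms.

Coral's threshold: (36−34)/(36−28) = 1/4.
Everly's threshold: (97−84)/(97−35) = 13/62.
1/4 > 13/62, so Coral binds and δ* = 1/4.

1/4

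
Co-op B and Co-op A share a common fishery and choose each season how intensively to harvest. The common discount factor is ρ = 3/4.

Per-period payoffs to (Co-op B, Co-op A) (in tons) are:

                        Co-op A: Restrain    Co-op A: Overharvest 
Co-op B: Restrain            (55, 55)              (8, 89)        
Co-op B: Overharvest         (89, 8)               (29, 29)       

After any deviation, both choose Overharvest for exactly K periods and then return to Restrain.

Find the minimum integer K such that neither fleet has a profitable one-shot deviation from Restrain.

2

No profitable deviation requires (55−29)(ρ+…+ρ^K) ≥ 89−55, i.e. ρ+…+ρ^K ≥ 17/13 ≈ 1.3077.
With ρ = 3/4, the partial sums are K=1: 0.7500, K=2: 1.3125.
K = 2 is the first length at which the sum reaches 1.3077.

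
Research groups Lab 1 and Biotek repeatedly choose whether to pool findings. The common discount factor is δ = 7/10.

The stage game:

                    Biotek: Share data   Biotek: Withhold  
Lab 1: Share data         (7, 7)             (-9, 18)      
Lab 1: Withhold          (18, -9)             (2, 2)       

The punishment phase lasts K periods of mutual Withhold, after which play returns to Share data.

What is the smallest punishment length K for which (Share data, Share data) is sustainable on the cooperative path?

9

IC: δ(1−δ^K)/(1−δ) ≥ (18−7)/(7−2) = 11/5.
With δ = 7/10: need 1 − δ^K ≥ 11/5·(1−7/10)/(7/10), i.e. δ^K ≤ 0.0571.
Since (7/10)^8 = 0.0576 and (7/10)^9 = 0.0404, the smallest such K is 9.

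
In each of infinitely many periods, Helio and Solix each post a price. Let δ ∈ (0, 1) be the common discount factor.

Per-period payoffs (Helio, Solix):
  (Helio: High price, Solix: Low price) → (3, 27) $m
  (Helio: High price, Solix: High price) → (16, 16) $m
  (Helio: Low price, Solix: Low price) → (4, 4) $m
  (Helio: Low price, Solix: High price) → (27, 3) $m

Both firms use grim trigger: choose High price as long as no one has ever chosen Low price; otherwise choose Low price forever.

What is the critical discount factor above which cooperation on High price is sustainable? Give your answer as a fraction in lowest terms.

Under grim trigger the critical discount factor is (T−C)/(T−P) with T = 27, C = 16, P = 4.
δ* = (27−16)/(27−4) = 11/23.

11/23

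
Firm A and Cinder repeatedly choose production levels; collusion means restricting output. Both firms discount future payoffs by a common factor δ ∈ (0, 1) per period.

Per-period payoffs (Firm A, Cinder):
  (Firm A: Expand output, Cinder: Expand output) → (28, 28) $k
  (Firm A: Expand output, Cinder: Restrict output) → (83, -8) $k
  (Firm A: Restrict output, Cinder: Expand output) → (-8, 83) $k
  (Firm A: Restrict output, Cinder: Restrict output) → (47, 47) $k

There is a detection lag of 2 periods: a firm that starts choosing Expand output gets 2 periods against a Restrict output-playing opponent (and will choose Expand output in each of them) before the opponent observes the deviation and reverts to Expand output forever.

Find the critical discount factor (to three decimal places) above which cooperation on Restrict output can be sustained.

0.809

Deviating for the 2 undetected periods gains 83−47 = 36 per period over cooperation, then loses 47−28 = 19 per period forever once punishment starts.
Gain: 36(1 + δ + … + δ^1); loss: 19·δ^2/(1−δ).
No profitable deviation ⇔ 36(1−δ^2) ≤ 19·δ^2, i.e. δ^2 ≥ 36/(36+19) = 36/55.
Hence δ ≥ (36/55)^(1/2) ≈ 0.809.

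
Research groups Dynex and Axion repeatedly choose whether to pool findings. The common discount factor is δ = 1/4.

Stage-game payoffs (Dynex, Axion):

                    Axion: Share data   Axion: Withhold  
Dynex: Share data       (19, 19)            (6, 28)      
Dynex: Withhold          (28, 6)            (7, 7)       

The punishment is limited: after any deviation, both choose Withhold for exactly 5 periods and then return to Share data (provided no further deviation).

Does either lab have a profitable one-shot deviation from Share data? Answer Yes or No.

Yes

Comparing payoff streams over the 6 periods until play realigns: cooperate → 19(1+δ+…+δ^5); deviate → 28 + 7(δ+…+δ^5).
Cooperation is sustained iff (19−7)(δ+…+δ^5) ≥ 28−19.
δ+…+δ^5 = 1/4·(1−(1/4)^5)/(1−1/4) = 0.3330, and (28−19)/(19−7) = 0.7500.
0.3330 < 0.7500, so cooperation is not sustainable.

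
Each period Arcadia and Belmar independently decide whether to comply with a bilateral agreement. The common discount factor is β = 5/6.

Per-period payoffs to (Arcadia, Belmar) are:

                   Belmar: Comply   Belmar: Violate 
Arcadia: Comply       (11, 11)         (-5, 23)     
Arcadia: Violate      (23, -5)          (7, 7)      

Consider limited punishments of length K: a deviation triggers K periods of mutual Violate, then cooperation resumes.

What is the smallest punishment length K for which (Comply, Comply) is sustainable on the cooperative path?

No profitable deviation requires (11−7)(β+…+β^K) ≥ 23−11, i.e. β+…+β^K ≥ 3 ≈ 3.0000.
With β = 5/6, the partial sums are K=1: 0.8333, K=2: 1.5278, K=3: 2.1065, K=4: 2.5887, K=5: 2.9906, K=6: 3.3255.
K = 6 is the first length at which the sum reaches 3.0000.

6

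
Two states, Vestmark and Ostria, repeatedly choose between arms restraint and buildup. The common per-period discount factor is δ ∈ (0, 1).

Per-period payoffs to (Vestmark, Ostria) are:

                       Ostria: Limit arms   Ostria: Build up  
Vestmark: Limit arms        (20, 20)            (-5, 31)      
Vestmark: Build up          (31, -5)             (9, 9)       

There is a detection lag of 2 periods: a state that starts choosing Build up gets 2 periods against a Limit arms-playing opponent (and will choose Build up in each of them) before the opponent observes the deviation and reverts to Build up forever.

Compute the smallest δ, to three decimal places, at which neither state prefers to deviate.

0.707

A deviator earns 31 for 2 periods, then 9 forever; cooperating earns 20 forever. Multiplying the IC by (1−δ):
20 ≥ 31(1−δ^2) + 9δ^2, so 22·δ^2 ≥ 11 and δ^2 ≥ 1/2.
δ ≥ (1/2)^(1/2) ≈ 0.707.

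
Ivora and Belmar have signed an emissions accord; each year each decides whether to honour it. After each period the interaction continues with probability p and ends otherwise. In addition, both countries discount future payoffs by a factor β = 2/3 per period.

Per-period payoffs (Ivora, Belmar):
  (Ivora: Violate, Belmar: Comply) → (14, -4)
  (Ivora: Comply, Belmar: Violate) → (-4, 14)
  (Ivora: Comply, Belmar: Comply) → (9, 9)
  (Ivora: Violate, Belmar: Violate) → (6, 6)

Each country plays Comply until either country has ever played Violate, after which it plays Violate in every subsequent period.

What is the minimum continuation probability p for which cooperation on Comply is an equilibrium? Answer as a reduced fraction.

With continuation probability p and discount β, the effective per-period discount factor is βp.
Grim-trigger IC: βp ≥ (14−9)/(14−6) = 5/8.
So p ≥ (5/8)/(2/3) = 15/16.

15/16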